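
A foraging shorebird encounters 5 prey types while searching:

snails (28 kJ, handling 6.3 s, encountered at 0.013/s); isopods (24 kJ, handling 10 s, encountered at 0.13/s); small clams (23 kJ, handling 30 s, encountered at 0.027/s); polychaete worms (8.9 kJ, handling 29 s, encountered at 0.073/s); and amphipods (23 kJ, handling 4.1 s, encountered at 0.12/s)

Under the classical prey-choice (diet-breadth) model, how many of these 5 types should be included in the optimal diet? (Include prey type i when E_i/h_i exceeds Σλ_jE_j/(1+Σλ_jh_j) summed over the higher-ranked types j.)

Profitabilities (E/h, kJ/s): amphipods 5.61, snails 4.44, isopods 2.4, small clams 0.767, polychaete worms 0.307. Add prey in this order while the next type's profitability exceeds the intake rate on those already taken.
Rate on top 1: 1.85. snails: 4.44 > 1.85 → include.
Rate on top 2: 1.985. isopods: 2.4 > 1.985 → include.
Rate on top 3: 2.173. small clams: 0.767 < 2.173 → exclude; stop.
Optimal diet: amphipods, snails, isopods — 3 of 5 types.

3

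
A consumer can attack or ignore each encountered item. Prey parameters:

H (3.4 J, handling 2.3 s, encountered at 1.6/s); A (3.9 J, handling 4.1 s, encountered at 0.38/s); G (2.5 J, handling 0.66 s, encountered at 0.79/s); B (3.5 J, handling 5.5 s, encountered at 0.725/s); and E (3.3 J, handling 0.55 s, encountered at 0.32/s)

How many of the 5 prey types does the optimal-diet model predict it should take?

2

E/h in descending order: E 6, G 3.79, H 1.48, A 0.951, B 0.636 J/s. The optimal diet is the largest prefix of this list for which every included type satisfies E_i/h_i > R on the types above it.
Rate on top 1: 0.898. G: 3.79 > 0.898 → include.
Rate on top 2: 1.786. H: 1.48 < 1.786 → exclude; stop.
Optimal diet: E, G — 2 of 5 types.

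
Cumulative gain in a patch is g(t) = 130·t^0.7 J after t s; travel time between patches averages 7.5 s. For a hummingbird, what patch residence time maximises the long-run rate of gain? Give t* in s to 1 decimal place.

Optimal t* satisfies g'(t*) = g(t*)/(T + t*).
g'(t) = 0.7·130·t^-0.3. Setting 0.7·130·t^-0.3 = 130·t^0.7/(7.5+t) gives 0.7(7.5+t) = t, so 0.30·t = 0.7×7.5.
t* = 0.7×7.5/0.30 = 17.5 s.

17.5 s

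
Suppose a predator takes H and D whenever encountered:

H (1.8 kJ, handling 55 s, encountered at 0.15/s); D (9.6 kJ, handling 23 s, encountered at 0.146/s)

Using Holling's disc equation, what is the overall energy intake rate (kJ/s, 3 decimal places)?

0.133 kJ/s

R = Σλ_iE_i / (1 + Σλ_ih_i)
Numerator: 0.15×1.8 + 0.146×9.6 = 1.672
Denominator: 1 + 0.15×55 + 0.146×23 = 12.61
R = 1.672/12.61 = 0.1326 kJ/s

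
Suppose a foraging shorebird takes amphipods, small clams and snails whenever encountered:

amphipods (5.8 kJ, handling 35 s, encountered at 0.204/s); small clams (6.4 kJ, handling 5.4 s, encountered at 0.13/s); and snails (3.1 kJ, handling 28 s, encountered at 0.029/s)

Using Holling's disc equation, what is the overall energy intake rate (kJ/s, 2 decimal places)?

R = Σλ_iE_i / (1 + Σλ_ih_i)
Numerator: 0.204×5.8 + 0.13×6.4 + 0.029×3.1 = 2.105
Denominator: 1 + 0.204×35 + 0.13×5.4 + 0.029×28 = 9.654
R = 2.105/9.654 = 0.2181 kJ/s

0.22 kJ/s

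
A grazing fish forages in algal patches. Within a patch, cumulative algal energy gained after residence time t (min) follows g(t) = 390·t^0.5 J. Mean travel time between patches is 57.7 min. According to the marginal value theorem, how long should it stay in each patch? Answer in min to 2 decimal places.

Maximise g(t)/(T+t): set derivative to zero → g'(t)(T+t) = g(t).
g'(t) = 0.5·390·t^-0.5. Setting 0.5·390·t^-0.5 = 390·t^0.5/(57.7+t) gives 0.5(57.7+t) = t, so 0.50·t = 0.5×57.7.
t* = 0.5×57.7/0.50 = 57.7 min.

57.70 min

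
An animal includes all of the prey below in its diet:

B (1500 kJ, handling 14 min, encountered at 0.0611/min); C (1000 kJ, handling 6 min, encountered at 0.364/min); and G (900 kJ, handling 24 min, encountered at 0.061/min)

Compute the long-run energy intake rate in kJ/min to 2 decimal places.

R = (0.0611×1500 + 0.364×1000 + 0.061×900) / (1 + 0.0611×14 + 0.364×6 + 0.061×24) = 510.6/5.503 = 92.77 kJ/min.

92.77 kJ/min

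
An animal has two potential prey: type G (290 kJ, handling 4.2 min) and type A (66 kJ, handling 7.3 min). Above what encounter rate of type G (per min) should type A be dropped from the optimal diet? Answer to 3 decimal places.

At the threshold, the rate on type G alone equals the profitability of type A: λ·290/(1 + λ·4.2) = 66/7.3 = 9.041.
Rearranging, λ(290 − 9.041×4.2) = 9.041, so λ = 9.041/252 = 0.03587 per min.

0.036 per min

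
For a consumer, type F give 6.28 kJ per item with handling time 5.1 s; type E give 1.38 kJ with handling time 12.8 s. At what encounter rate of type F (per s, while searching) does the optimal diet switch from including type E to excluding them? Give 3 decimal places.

At the threshold, the rate on type F alone equals the profitability of type E: λ·6.28/(1 + λ·5.1) = 1.38/12.8 = 0.1078.
Rearranging, λ(6.28 − 0.1078×5.1) = 0.1078, so λ = 0.1078/5.73 = 0.01881 per s.

0.019 per s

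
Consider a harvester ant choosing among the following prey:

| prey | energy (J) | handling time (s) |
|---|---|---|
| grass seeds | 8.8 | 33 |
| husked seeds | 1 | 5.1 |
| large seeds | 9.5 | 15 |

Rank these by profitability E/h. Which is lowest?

husked seeds

In descending order of E/h:
large seeds: 9.5/15 = 0.633 J/s
grass seeds: 8.8/33 = 0.267 J/s
husked seeds: 1/5.1 = 0.196 J/s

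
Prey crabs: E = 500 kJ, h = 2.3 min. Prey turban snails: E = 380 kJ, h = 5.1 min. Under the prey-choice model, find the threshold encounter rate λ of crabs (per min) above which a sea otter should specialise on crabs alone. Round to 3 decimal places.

0.227 per min

The zero-one rule: include turban snails iff E₂/h₂ > λE₁/(1+λh₁). Equality gives the switch point.
λE₁h₂ = E₂ + λE₂h₁ ⇒ λ = E₂/(E₁h₂ − E₂h₁) = 380/(2550 − 874) = 0.2267 per min.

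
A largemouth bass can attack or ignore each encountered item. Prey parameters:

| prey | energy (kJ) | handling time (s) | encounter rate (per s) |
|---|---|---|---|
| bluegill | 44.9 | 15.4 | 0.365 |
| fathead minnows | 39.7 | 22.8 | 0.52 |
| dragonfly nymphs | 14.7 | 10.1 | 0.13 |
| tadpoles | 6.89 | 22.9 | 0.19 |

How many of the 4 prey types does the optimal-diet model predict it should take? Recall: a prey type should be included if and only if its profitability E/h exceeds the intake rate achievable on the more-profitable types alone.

E/h in descending order: bluegill 2.92, fathead minnows 1.74, dragonfly nymphs 1.46, tadpoles 0.301 kJ/s. The optimal diet is the largest prefix of this list for which every included type satisfies E_i/h_i > R on the types above it.
Rate on top 1: 2.475. fathead minnows: 1.74 < 2.475 → exclude; stop.
Optimal diet: bluegill — 1 of 4 types.

1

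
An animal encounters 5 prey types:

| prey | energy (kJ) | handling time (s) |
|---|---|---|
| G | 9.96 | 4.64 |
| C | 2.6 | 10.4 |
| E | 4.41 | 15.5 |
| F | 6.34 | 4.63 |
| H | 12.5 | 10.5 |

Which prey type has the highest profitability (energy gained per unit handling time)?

G

In descending order of E/h:
G: 9.96/4.64 = 2.15 kJ/s
F: 6.34/4.63 = 1.37 kJ/s
H: 12.5/10.5 = 1.19 kJ/s
E: 4.41/15.5 = 0.285 kJ/s
C: 2.6/10.4 = 0.25 kJ/s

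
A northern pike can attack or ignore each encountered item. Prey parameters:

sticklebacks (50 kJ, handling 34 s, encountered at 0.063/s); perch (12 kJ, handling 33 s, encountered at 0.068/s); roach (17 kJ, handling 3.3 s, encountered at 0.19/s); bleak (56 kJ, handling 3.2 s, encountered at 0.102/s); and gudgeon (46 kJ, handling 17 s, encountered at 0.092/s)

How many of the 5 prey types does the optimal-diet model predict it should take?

E/h in descending order: bleak 17.5, roach 5.15, gudgeon 2.71, sticklebacks 1.47, perch 0.364 kJ/s. The optimal diet is the largest prefix of this list for which every included type satisfies E_i/h_i > R on the types above it.
Rate on top 1: 4.306. roach: 5.15 > 4.306 → include.
Rate on top 2: 4.578. gudgeon: 2.71 < 4.578 → exclude; stop.
Optimal diet: bleak, roach — 2 of 5 types.

2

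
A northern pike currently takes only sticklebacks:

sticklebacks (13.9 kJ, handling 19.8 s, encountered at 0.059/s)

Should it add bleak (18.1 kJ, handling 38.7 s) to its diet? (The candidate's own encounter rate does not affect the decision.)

Yes

Current rate: (0.059×13.9)/(1 + 0.059×19.8) = 0.3782 kJ/s.
bleak: E/h = 18.1/38.7 = 0.4677 kJ/s.
Since 0.4677 > R, including bleak increases the long-run rate.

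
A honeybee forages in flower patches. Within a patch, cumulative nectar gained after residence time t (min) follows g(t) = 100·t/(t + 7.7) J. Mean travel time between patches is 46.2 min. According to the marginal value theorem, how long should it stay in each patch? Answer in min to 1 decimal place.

18.9 min

Optimal t* satisfies g'(t*) = g(t*)/(T + t*).
g'(t) = 100·7.7/(t + 7.7)². Setting 100·7.7/(t+7.7)² = 100t/[(t+7.7)(46.2+t)] gives 7.7(46.2+t) = t(t+7.7), so t² = 7.7×46.2 = 355.7.
t* = √355.7 = 18.86 min.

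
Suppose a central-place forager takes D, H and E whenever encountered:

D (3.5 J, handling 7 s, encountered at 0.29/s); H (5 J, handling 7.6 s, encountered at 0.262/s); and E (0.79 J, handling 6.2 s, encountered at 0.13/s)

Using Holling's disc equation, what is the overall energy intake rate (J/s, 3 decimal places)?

0.417 J/s

R = Σλ_iE_i / (1 + Σλ_ih_i)
Numerator: 0.29×3.5 + 0.262×5 + 0.13×0.79 = 2.428
Denominator: 1 + 0.29×7 + 0.262×7.6 + 0.13×6.2 = 5.827
R = 2.428/5.827 = 0.4166 J/s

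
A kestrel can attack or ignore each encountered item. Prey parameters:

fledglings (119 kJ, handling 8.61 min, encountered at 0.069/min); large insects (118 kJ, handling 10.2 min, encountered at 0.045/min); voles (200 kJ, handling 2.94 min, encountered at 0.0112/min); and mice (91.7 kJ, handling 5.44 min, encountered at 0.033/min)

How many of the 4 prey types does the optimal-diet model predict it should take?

4

E/h in descending order: voles 68, mice 16.9, fledglings 13.8, large insects 11.6 kJ/min. The optimal diet is the largest prefix of this list for which every included type satisfies E_i/h_i > R on the types above it.
Rate on top 1: 2.169. mice: 16.9 > 2.169 → include.
Rate on top 2: 4.343. fledglings: 13.8 > 4.343 → include.
Rate on top 3: 7.46. large insects: 11.6 > 7.46 → include.
Optimal diet: voles, mice, fledglings, large insects — 4 of 4 types.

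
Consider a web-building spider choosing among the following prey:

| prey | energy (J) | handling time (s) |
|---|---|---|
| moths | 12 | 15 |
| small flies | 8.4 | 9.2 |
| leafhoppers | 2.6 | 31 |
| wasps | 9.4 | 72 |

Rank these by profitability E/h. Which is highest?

Profitability E/h (J/s): moths = 12/15 = 0.8, small flies = 8.4/9.2 = 0.913, leafhoppers = 2.6/31 = 0.0839, wasps = 9.4/72 = 0.131.
Ranked: small flies > moths > wasps > leafhoppers.

small flies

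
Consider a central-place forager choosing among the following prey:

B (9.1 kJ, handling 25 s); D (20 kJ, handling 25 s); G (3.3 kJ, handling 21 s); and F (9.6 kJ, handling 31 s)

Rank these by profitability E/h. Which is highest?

In descending order of E/h:
D: 20/25 = 0.8 kJ/s
B: 9.1/25 = 0.364 kJ/s
F: 9.6/31 = 0.31 kJ/s
G: 3.3/21 = 0.157 kJ/s

D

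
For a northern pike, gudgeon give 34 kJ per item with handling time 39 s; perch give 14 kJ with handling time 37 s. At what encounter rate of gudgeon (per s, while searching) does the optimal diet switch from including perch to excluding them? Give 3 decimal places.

0.020 per s

The zero-one rule: include perch iff E₂/h₂ > λE₁/(1+λh₁). Equality gives the switch point.
λE₁h₂ = E₂ + λE₂h₁ ⇒ λ = E₂/(E₁h₂ − E₂h₁) = 14/(1258 − 546) = 0.01966 per s.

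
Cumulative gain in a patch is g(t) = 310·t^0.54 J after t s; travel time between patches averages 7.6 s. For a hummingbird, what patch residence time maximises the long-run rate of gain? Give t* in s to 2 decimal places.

8.92 s

By the marginal value theorem, leave when the instantaneous gain rate g'(t) equals the habitat-wide average g(t)/(T + t).
g'(t) = 0.54·310·t^-0.46. Setting 0.54·310·t^-0.46 = 310·t^0.54/(7.6+t) gives 0.54(7.6+t) = t, so 0.46·t = 0.54×7.6.
t* = 0.54×7.6/0.46 = 8.922 s.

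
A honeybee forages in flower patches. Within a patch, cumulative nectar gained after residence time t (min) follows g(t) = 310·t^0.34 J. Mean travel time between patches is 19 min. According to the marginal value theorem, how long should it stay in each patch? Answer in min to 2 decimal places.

Optimal t* satisfies g'(t*) = g(t*)/(T + t*).
g'(t) = 0.34·310·t^-0.66. Setting 0.34·310·t^-0.66 = 310·t^0.34/(19+t) gives 0.34(19+t) = t, so 0.66·t = 0.34×19.
t* = 0.34×19/0.66 = 9.788 min.

9.79 min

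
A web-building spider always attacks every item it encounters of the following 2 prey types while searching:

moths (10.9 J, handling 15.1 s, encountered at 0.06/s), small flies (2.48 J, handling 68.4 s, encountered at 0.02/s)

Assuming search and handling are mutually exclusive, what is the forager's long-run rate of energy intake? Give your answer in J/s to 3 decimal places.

R = (0.06×10.9 + 0.02×2.48) / (1 + 0.06×15.1 + 0.02×68.4) = 0.7036/3.274 = 0.2149 J/s.

0.215 J/s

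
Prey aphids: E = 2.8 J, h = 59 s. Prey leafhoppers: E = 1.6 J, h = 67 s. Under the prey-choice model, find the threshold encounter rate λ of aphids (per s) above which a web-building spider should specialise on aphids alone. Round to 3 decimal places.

The zero-one rule: include leafhoppers iff E₂/h₂ > λE₁/(1+λh₁). Equality gives the switch point.
λE₁h₂ = E₂ + λE₂h₁ ⇒ λ = E₂/(E₁h₂ − E₂h₁) = 1.6/(187.6 − 94.4) = 0.01717 per s.

0.017 per s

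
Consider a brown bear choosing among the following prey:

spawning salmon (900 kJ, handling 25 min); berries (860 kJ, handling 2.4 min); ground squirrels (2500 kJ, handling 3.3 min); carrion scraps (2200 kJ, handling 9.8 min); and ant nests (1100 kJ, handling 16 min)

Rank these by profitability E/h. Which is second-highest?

berries

Profitability E/h (kJ/min): spawning salmon = 900/25 = 36, berries = 860/2.4 = 358, ground squirrels = 2500/3.3 = 758, carrion scraps = 2200/9.8 = 224, ant nests = 1100/16 = 68.8.
Ranked: ground squirrels > berries > carrion scraps > ant nests > spawning salmon.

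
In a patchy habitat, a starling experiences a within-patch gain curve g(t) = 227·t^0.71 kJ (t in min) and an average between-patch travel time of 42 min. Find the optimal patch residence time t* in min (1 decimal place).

102.8 min

Maximise g(t)/(T+t): set derivative to zero → g'(t)(T+t) = g(t).
g'(t) = 0.71·227·t^-0.29. Setting 0.71·227·t^-0.29 = 227·t^0.71/(42+t) gives 0.71(42+t) = t, so 0.29·t = 0.71×42.
t* = 0.71×42/0.29 = 102.8 min.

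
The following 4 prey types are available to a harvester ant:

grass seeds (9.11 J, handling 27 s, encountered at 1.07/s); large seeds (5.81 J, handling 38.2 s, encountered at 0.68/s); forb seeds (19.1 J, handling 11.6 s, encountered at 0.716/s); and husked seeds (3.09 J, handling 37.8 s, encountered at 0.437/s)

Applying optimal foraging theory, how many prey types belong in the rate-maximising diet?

Rank by E/h (J/s): forb seeds 1.65, grass seeds 0.337, large seeds 0.152, husked seeds 0.0817. Include each in turn until the next type's E/h falls below the running intake rate.
Rate on top 1: 1.47. grass seeds: 0.337 < 1.47 → exclude; stop.
Optimal diet: forb seeds — 1 of 4 types.

1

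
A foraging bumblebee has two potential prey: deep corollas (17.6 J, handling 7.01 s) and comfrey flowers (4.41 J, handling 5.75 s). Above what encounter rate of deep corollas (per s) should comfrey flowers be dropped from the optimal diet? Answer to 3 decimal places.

The zero-one rule: include comfrey flowers iff E₂/h₂ > λE₁/(1+λh₁). Equality gives the switch point.
λE₁h₂ = E₂ + λE₂h₁ ⇒ λ = E₂/(E₁h₂ − E₂h₁) = 4.41/(101.2 − 30.91) = 0.06274 per s.

0.063 per s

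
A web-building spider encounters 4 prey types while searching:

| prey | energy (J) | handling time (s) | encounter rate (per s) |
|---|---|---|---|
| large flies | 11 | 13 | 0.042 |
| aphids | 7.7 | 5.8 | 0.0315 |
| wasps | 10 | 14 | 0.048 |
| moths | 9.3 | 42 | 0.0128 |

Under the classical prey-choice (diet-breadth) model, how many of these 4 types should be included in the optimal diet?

Profitabilities (E/h, J/s): aphids 1.33, large flies 0.846, wasps 0.714, moths 0.221. Add prey in this order while the next type's profitability exceeds the intake rate on those already taken.
Rate on top 1: 0.2051. large flies: 0.846 > 0.2051 → include.
Rate on top 2: 0.4076. wasps: 0.714 > 0.4076 → include.
Rate on top 3: 0.4934. moths: 0.221 < 0.4934 → exclude; stop.
Optimal diet: aphids, large flies, wasps — 3 of 4 types.

3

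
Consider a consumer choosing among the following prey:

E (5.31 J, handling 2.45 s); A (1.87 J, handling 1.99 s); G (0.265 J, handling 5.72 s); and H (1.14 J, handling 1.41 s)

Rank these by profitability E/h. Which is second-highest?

In descending order of E/h:
E: 5.31/2.45 = 2.17 J/s
A: 1.87/1.99 = 0.94 J/s
H: 1.14/1.41 = 0.809 J/s
G: 0.265/5.72 = 0.0463 J/s

A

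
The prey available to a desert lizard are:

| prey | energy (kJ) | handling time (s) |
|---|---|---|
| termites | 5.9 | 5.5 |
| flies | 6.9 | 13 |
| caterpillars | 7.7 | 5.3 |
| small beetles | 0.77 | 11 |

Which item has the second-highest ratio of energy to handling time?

In descending order of E/h:
caterpillars: 7.7/5.3 = 1.45 kJ/s
termites: 5.9/5.5 = 1.07 kJ/s
flies: 6.9/13 = 0.531 kJ/s
small beetles: 0.77/11 = 0.07 kJ/s

termites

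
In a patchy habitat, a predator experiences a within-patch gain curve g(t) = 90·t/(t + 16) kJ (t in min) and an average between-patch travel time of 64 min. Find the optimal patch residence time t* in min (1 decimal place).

32.0 min

Optimal t* satisfies g'(t*) = g(t*)/(T + t*).
g'(t) = 90·16/(t + 16)². Setting 90·16/(t+16)² = 90t/[(t+16)(64+t)] gives 16(64+t) = t(t+16), so t² = 16×64 = 1024.
t* = √1024 = 32 min.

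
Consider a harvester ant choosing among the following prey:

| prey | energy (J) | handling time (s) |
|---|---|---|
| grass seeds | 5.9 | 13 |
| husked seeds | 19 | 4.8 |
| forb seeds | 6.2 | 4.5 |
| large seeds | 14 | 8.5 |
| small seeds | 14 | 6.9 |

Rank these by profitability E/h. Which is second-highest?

small seeds

In descending order of E/h:
husked seeds: 19/4.8 = 3.96 J/s
small seeds: 14/6.9 = 2.03 J/s
large seeds: 14/8.5 = 1.65 J/s
forb seeds: 6.2/4.5 = 1.38 J/s
grass seeds: 5.9/13 = 0.454 J/s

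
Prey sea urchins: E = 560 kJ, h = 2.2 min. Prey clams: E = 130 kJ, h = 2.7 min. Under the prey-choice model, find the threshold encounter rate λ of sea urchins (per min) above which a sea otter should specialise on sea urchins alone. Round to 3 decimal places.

0.106 per min

At the threshold, the rate on sea urchins alone equals the profitability of clams: λ·560/(1 + λ·2.2) = 130/2.7 = 48.15.
Rearranging, λ(560 − 48.15×2.2) = 48.15, so λ = 48.15/454.1 = 0.106 per min.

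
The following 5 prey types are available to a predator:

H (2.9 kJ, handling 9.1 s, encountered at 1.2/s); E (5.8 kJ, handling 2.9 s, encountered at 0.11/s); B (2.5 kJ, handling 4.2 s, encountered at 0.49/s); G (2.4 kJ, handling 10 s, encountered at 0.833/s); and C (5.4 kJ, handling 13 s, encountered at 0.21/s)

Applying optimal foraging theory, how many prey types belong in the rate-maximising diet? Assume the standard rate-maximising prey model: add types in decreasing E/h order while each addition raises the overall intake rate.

E/h in descending order: E 2, B 0.595, C 0.415, H 0.319, G 0.24 kJ/s. The optimal diet is the largest prefix of this list for which every included type satisfies E_i/h_i > R on the types above it.
Rate on top 1: 0.4837. B: 0.595 > 0.4837 → include.
Rate on top 2: 0.5517. C: 0.415 < 0.5517 → exclude; stop.
Optimal diet: E, B — 2 of 5 types.

2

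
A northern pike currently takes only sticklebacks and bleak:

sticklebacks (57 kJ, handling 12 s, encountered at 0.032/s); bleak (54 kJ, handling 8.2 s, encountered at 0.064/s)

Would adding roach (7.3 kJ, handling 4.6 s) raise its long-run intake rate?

No

Intake rate on the current diet: R = (0.032×57 + 0.064×54) / (1 + 0.032×12 + 0.064×8.2) = 5.28/1.909 = 2.766 kJ/s.
roach: E/h = 7.3/4.6 = 1.587 kJ/s.
1.587 < 2.766, so adding roach would lower the average — exclude it.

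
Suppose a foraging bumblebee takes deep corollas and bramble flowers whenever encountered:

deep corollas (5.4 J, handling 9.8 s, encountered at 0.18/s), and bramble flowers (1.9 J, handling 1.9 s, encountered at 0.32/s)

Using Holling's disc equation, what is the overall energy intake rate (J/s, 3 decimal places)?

R = (0.18×5.4 + 0.32×1.9) / (1 + 0.18×9.8 + 0.32×1.9) = 1.58/3.372 = 0.4686 J/s.

0.469 J/s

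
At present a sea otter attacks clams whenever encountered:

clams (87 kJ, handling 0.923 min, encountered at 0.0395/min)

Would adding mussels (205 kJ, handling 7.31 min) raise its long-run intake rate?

On clams alone, R = ΣλE/(1+Σλh) = 3.437/1.036 = 3.316 kJ/min.
Profitability of mussels: 205/7.31 = 28.04 kJ/min.
28.04 > 3.316, so adding mussels raises the average — include it.

Yes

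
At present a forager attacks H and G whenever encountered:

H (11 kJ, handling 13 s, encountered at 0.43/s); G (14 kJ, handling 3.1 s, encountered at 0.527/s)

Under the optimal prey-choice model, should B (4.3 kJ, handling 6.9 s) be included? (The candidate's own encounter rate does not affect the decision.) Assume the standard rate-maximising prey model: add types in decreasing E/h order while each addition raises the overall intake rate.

No

Intake rate on the current diet: R = (0.43×11 + 0.527×14) / (1 + 0.43×13 + 0.527×3.1) = 12.11/8.224 = 1.472 kJ/s.
Profitability of B: 4.3/6.9 = 0.6232 kJ/s.
Since 0.6232 < R, time spent handling B is better spent searching.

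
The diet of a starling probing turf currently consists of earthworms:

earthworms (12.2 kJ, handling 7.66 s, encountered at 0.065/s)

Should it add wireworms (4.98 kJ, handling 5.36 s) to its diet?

Current rate: (0.065×12.2)/(1 + 0.065×7.66) = 0.5294 kJ/s.
Profitability of wireworms: 4.98/5.36 = 0.9291 kJ/s.
Since 0.9291 > R, including wireworms increases the long-run rate.

Yes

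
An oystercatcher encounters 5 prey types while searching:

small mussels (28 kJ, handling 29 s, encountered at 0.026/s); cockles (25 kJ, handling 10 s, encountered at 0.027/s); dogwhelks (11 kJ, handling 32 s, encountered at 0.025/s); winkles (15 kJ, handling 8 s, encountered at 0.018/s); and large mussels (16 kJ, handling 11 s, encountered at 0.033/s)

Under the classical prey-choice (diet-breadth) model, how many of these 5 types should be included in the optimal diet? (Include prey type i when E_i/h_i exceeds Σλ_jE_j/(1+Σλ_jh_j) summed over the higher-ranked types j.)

E/h in descending order: cockles 2.5, winkles 1.88, large mussels 1.45, small mussels 0.966, dogwhelks 0.344 kJ/s. The optimal diet is the largest prefix of this list for which every included type satisfies E_i/h_i > R on the types above it.
Rate on top 1: 0.5315. winkles: 1.88 > 0.5315 → include.
Rate on top 2: 0.6683. large mussels: 1.45 > 0.6683 → include.
Rate on top 3: 0.8289. small mussels: 0.966 > 0.8289 → include.
Rate on top 4: 0.8696. dogwhelks: 0.344 < 0.8696 → exclude; stop.
Optimal diet: cockles, winkles, large mussels, small mussels — 4 of 5 types.

4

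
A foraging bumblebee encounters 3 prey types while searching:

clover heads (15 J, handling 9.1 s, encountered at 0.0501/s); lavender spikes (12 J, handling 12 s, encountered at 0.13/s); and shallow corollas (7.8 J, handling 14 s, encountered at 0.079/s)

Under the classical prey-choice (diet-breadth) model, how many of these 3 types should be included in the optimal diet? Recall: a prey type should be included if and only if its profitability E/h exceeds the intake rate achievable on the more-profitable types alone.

E/h in descending order: clover heads 1.65, lavender spikes 1, shallow corollas 0.557 J/s. The optimal diet is the largest prefix of this list for which every included type satisfies E_i/h_i > R on the types above it.
Rate on top 1: 0.5162. lavender spikes: 1 > 0.5162 → include.
Rate on top 2: 0.7664. shallow corollas: 0.557 < 0.7664 → exclude; stop.
Optimal diet: clover heads, lavender spikes — 2 of 3 types.

2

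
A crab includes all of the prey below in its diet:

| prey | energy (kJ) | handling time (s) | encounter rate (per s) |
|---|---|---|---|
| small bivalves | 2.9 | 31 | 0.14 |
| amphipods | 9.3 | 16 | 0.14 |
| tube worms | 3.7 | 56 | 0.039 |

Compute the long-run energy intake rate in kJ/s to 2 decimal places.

0.19 kJ/s

R = (0.14×2.9 + 0.14×9.3 + 0.039×3.7) / (1 + 0.14×31 + 0.14×16 + 0.039×56) = 1.852/9.764 = 0.1897 kJ/s.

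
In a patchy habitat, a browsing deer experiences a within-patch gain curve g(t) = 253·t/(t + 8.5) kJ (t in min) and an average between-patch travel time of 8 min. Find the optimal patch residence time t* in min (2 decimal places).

8.25 min

By the marginal value theorem, leave when the instantaneous gain rate g'(t) equals the habitat-wide average g(t)/(T + t).
g'(t) = 253·8.5/(t + 8.5)². Setting 253·8.5/(t+8.5)² = 253t/[(t+8.5)(8+t)] gives 8.5(8+t) = t(t+8.5), so t² = 8.5×8 = 68.
t* = √68 = 8.246 min.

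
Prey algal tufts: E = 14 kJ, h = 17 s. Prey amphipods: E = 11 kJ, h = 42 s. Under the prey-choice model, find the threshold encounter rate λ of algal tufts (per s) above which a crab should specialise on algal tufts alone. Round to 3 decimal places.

0.027 per s

Drop amphipods once their profitability E₂/h₂ falls below the rate achievable on algal tufts alone: E₂/h₂ = λE₁/(1 + λh₁).
Solve for λ: λE₁h₂ = E₂(1 + λh₁) → λ(E₁h₂ − E₂h₁) = E₂ → λ = E₂/(E₁h₂ − E₂h₁).
λ = 11/(14×42 − 11×17) = 11/401 = 0.02743 per s.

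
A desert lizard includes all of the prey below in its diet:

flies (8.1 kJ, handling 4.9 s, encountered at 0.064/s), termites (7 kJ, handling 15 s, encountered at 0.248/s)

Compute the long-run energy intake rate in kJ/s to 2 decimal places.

0.45 kJ/s

Energy encountered per unit search time: 0.064×8.1 + 0.248×7 = 2.254 kJ/s.
Handling time per unit search time: 0.064×4.9 + 0.248×15 = 4.034.
Rate = 2.254/(1 + 4.034) = 0.4479 kJ/s.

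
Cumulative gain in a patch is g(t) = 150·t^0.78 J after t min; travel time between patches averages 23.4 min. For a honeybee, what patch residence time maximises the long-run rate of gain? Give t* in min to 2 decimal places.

82.96 min

By the marginal value theorem, leave when the instantaneous gain rate g'(t) equals the habitat-wide average g(t)/(T + t).
g'(t) = 0.78·150·t^-0.22. Setting 0.78·150·t^-0.22 = 150·t^0.78/(23.4+t) gives 0.78(23.4+t) = t, so 0.22·t = 0.78×23.4.
t* = 0.78×23.4/0.22 = 82.96 min.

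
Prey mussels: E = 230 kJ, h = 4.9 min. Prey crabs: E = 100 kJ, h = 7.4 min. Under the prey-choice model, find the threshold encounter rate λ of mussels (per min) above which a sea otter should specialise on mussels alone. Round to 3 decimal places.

The zero-one rule: include crabs iff E₂/h₂ > λE₁/(1+λh₁). Equality gives the switch point.
λE₁h₂ = E₂ + λE₂h₁ ⇒ λ = E₂/(E₁h₂ − E₂h₁) = 100/(1702 − 490) = 0.08251 per min.

0.083 per min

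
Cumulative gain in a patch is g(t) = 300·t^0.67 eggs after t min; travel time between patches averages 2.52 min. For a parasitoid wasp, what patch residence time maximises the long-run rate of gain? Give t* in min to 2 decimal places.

Optimal t* satisfies g'(t*) = g(t*)/(T + t*).
g'(t) = 0.67·300·t^-0.33. Setting 0.67·300·t^-0.33 = 300·t^0.67/(2.52+t) gives 0.67(2.52+t) = t, so 0.33·t = 0.67×2.52.
t* = 0.67×2.52/0.33 = 5.116 min.

5.12 min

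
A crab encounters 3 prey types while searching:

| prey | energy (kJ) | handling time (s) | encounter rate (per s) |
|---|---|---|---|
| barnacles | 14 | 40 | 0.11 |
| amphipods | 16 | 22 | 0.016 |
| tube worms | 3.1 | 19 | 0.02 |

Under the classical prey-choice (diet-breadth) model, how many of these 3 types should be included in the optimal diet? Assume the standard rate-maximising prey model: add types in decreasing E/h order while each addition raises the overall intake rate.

Profitabilities (E/h, kJ/s): amphipods 0.727, barnacles 0.35, tube worms 0.163. Add prey in this order while the next type's profitability exceeds the intake rate on those already taken.
Rate on top 1: 0.1893. barnacles: 0.35 > 0.1893 → include.
Rate on top 2: 0.3122. tube worms: 0.163 < 0.3122 → exclude; stop.
Optimal diet: amphipods, barnacles — 2 of 3 types.

2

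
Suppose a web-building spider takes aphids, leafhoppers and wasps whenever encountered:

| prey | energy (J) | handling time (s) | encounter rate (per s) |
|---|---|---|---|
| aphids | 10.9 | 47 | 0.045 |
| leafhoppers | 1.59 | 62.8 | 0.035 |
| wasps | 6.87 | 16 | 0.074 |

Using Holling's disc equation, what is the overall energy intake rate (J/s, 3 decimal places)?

0.162 J/s

Energy encountered per unit search time: 0.045×10.9 + 0.035×1.59 + 0.074×6.87 = 1.055 J/s.
Handling time per unit search time: 0.045×47 + 0.035×62.8 + 0.074×16 = 5.497.
Rate = 1.055/(1 + 5.497) = 0.1623 J/s.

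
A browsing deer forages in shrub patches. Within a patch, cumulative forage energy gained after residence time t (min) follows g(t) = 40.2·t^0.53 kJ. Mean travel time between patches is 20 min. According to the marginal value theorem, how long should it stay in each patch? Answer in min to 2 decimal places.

Maximise g(t)/(T+t): set derivative to zero → g'(t)(T+t) = g(t).
g'(t) = 0.53·40.2·t^-0.47. Setting 0.53·40.2·t^-0.47 = 40.2·t^0.53/(20+t) gives 0.53(20+t) = t, so 0.47·t = 0.53×20.
t* = 0.53×20/0.47 = 22.55 min.

22.55 min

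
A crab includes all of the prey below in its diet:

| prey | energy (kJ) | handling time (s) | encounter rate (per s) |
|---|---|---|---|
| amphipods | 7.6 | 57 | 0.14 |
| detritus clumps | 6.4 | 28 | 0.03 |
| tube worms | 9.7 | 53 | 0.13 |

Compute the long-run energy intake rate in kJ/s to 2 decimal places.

R = Σλ_iE_i / (1 + Σλ_ih_i)
Numerator: 0.14×7.6 + 0.03×6.4 + 0.13×9.7 = 2.517
Denominator: 1 + 0.14×57 + 0.03×28 + 0.13×53 = 16.71
R = 2.517/16.71 = 0.1506 kJ/s

0.15 kJ/s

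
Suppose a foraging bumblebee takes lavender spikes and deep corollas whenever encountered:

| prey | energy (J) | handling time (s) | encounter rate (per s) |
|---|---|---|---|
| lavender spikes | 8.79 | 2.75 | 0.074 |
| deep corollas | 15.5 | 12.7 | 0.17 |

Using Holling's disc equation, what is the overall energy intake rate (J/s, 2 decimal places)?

R = Σλ_iE_i / (1 + Σλ_ih_i)
Numerator: 0.074×8.79 + 0.17×15.5 = 3.285
Denominator: 1 + 0.074×2.75 + 0.17×12.7 = 3.363
R = 3.285/3.363 = 0.9771 J/s

0.98 J/s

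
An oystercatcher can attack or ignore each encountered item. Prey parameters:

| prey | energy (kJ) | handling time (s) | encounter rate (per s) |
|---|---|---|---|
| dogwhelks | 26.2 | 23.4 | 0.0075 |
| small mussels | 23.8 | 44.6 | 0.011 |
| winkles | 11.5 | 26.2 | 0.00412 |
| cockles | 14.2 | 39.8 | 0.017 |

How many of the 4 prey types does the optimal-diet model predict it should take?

4

Profitabilities (E/h, kJ/s): dogwhelks 1.12, small mussels 0.534, winkles 0.439, cockles 0.357. Add prey in this order while the next type's profitability exceeds the intake rate on those already taken.
Rate on top 1: 0.1672. small mussels: 0.534 > 0.1672 → include.
Rate on top 2: 0.2751. winkles: 0.439 > 0.2751 → include.
Rate on top 3: 0.285. cockles: 0.357 > 0.285 → include.
Optimal diet: dogwhelks, small mussels, winkles, cockles — 4 of 4 types.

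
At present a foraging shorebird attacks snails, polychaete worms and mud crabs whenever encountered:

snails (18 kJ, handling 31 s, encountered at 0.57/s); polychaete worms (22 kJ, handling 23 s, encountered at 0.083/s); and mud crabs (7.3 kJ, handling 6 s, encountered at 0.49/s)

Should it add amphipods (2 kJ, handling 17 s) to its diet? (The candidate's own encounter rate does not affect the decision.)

Intake rate on the current diet: R = (0.57×18 + 0.083×22 + 0.49×7.3) / (1 + 0.57×31 + 0.083×23 + 0.49×6) = 15.66/23.52 = 0.666 kJ/s.
Profitability of amphipods: 2/17 = 0.1176 kJ/s.
0.1176 < 0.666, so adding amphipods would lower the average — exclude it.

No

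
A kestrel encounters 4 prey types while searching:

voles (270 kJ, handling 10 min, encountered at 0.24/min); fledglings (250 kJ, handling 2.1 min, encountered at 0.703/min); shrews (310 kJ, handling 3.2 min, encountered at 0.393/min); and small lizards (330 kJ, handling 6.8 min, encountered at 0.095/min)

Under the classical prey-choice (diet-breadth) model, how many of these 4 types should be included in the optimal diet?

2

Rank by E/h (kJ/min): fledglings 119, shrews 96.9, small lizards 48.5, voles 27. Include each in turn until the next type's E/h falls below the running intake rate.
Rate on top 1: 70.97. shrews: 96.9 > 70.97 → include.
Rate on top 2: 79.7. small lizards: 48.5 < 79.7 → exclude; stop.
Optimal diet: fledglings, shrews — 2 of 4 types.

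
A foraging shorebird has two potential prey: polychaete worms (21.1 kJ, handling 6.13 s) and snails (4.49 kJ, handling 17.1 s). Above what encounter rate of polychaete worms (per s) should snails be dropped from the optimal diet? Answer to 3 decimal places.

At the threshold, the rate on polychaete worms alone equals the profitability of snails: λ·21.1/(1 + λ·6.13) = 4.49/17.1 = 0.2626.
Rearranging, λ(21.1 − 0.2626×6.13) = 0.2626, so λ = 0.2626/19.49 = 0.01347 per s.

0.013 per s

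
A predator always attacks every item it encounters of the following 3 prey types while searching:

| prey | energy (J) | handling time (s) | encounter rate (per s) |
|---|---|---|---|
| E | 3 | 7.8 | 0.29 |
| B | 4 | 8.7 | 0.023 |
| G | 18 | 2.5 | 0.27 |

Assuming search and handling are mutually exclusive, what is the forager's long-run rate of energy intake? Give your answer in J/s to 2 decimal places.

1.41 J/s

R = (0.29×3 + 0.023×4 + 0.27×18) / (1 + 0.29×7.8 + 0.023×8.7 + 0.27×2.5) = 5.822/4.137 = 1.407 J/s.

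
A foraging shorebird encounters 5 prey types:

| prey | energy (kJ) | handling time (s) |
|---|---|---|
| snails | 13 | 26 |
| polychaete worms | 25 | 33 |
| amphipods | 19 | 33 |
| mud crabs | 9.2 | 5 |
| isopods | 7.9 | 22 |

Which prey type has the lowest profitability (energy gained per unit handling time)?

In descending order of E/h:
mud crabs: 9.2/5 = 1.84 kJ/s
polychaete worms: 25/33 = 0.758 kJ/s
amphipods: 19/33 = 0.576 kJ/s
snails: 13/26 = 0.5 kJ/s
isopods: 7.9/22 = 0.359 kJ/s

isopods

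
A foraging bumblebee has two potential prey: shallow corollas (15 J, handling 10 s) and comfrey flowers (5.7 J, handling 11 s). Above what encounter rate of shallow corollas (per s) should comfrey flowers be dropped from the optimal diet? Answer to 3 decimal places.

Drop comfrey flowers once their profitability E₂/h₂ falls below the rate achievable on shallow corollas alone: E₂/h₂ = λE₁/(1 + λh₁).
Solve for λ: λE₁h₂ = E₂(1 + λh₁) → λ(E₁h₂ − E₂h₁) = E₂ → λ = E₂/(E₁h₂ − E₂h₁).
λ = 5.7/(15×11 − 5.7×10) = 5.7/108 = 0.05278 per s.

0.053 per s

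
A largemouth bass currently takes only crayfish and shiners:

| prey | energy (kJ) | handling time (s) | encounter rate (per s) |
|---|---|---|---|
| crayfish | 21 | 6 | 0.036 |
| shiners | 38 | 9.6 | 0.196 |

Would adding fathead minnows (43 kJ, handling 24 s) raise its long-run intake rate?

No

On crayfish and shiners alone, R = ΣλE/(1+Σλh) = 8.204/3.098 = 2.649 kJ/s.
fathead minnows: E/h = 43/24 = 1.792 kJ/s.
1.792 < 2.649, so adding fathead minnows would lower the average — exclude it.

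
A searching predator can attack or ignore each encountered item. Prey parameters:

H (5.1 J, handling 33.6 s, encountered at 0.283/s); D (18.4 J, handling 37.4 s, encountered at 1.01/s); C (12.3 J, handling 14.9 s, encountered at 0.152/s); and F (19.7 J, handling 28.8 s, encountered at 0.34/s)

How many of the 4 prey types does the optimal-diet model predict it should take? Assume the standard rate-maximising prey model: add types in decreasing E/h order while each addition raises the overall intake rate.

2

E/h in descending order: C 0.826, F 0.684, D 0.492, H 0.152 J/s. The optimal diet is the largest prefix of this list for which every included type satisfies E_i/h_i > R on the types above it.
Rate on top 1: 0.5727. F: 0.684 > 0.5727 → include.
Rate on top 2: 0.6562. D: 0.492 < 0.6562 → exclude; stop.
Optimal diet: C, F — 2 of 4 types.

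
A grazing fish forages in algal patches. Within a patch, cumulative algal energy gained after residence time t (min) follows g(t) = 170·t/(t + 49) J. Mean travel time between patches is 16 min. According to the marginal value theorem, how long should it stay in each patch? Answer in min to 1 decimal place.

28.0 min

Optimal t* satisfies g'(t*) = g(t*)/(T + t*).
g'(t) = 170·49/(t + 49)². Setting 170·49/(t+49)² = 170t/[(t+49)(16+t)] gives 49(16+t) = t(t+49), so t² = 49×16 = 784.
t* = √784 = 28 min.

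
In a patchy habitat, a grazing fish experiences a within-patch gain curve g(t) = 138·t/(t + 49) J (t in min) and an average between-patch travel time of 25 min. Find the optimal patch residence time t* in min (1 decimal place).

Optimal t* satisfies g'(t*) = g(t*)/(T + t*).
g'(t) = 138·49/(t + 49)². Setting 138·49/(t+49)² = 138t/[(t+49)(25+t)] gives 49(25+t) = t(t+49), so t² = 49×25 = 1225.
t* = √1225 = 35 min.

35.0 min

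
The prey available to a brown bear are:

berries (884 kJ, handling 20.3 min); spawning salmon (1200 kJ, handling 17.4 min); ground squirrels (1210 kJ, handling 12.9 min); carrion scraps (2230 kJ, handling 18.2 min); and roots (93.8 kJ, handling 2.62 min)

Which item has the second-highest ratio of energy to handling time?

Profitability E/h (kJ/min): berries = 884/20.3 = 43.5, spawning salmon = 1200/17.4 = 69, ground squirrels = 1210/12.9 = 93.8, carrion scraps = 2230/18.2 = 123, roots = 93.8/2.62 = 35.8.
Ranked: carrion scraps > ground squirrels > spawning salmon > berries > roots.

ground squirrels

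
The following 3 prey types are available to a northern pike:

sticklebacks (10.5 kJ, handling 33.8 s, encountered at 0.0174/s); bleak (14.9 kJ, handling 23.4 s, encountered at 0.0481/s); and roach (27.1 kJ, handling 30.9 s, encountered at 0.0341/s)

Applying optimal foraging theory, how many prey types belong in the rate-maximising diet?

Profitabilities (E/h, kJ/s): roach 0.877, bleak 0.637, sticklebacks 0.311. Add prey in this order while the next type's profitability exceeds the intake rate on those already taken.
Rate on top 1: 0.45. bleak: 0.637 > 0.45 → include.
Rate on top 2: 0.5161. sticklebacks: 0.311 < 0.5161 → exclude; stop.
Optimal diet: roach, bleak — 2 of 3 types.

2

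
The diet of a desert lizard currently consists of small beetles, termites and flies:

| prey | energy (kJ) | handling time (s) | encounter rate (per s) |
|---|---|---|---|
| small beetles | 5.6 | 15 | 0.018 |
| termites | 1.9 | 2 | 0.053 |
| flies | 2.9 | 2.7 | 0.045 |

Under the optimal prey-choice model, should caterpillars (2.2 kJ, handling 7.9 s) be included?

Yes

Intake rate on the current diet: R = (0.018×5.6 + 0.053×1.9 + 0.045×2.9) / (1 + 0.018×15 + 0.053×2 + 0.045×2.7) = 0.332/1.498 = 0.2217 kJ/s.
caterpillars: E/h = 2.2/7.9 = 0.2785 kJ/s.
0.2785 > 0.2217, so adding caterpillars raises the average — include it.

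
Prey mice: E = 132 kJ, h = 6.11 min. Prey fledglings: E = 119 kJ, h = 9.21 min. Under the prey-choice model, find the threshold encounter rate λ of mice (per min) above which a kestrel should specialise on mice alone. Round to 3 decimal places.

Drop fledglings once their profitability E₂/h₂ falls below the rate achievable on mice alone: E₂/h₂ = λE₁/(1 + λh₁).
Solve for λ: λE₁h₂ = E₂(1 + λh₁) → λ(E₁h₂ − E₂h₁) = E₂ → λ = E₂/(E₁h₂ − E₂h₁).
λ = 119/(132×9.21 − 119×6.11) = 119/488.6 = 0.2435 per min.

0.244 per min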